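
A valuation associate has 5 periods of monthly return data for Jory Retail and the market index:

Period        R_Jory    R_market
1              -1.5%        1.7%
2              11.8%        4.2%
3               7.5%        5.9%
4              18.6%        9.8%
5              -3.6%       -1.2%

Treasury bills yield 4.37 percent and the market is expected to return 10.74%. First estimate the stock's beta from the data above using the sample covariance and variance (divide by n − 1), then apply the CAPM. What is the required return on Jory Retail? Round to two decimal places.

Mean R_i = (-1.5 + 11.8 + 7.5 + 18.6 − 3.6) / 5 = 6.5600%
Mean R_m = (1.7 + 4.2 + 5.9 + 9.8 − 1.2) / 5 = 4.0800%
Σ(R_i − R̄_i)(R_m − R̄_m) = 144.0360  ⇒  Cov = 144.0360 / 4 = 36.0090
Σ(R_m − R̄_m)² = 69.5880  ⇒  Var(R_m) = 69.5880 / 4 = 17.3970
β = Cov / Var(R_m) = 36.0090 / 17.3970 = 2.0698
MRP = 10.74% − 4.37% = 6.37%
E(R) = R_f + β × MRP = 4.37% + 2.0698 × 6.37% = 17.55%

17.55%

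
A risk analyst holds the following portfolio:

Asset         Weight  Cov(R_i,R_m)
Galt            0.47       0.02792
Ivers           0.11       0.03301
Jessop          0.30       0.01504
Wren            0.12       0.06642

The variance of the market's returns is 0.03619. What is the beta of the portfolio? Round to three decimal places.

β_Galt = 0.02792 / 0.03619 = 0.7715
β_Ivers = 0.03301 / 0.03619 = 0.9121
β_Jessop = 0.01504 / 0.03619 = 0.4156
β_Wren = 0.06642 / 0.03619 = 1.8353
β_P = Σ w_i β_i = 0.47×0.7715 + 0.11×0.9121 + 0.30×0.4156 + 0.12×1.8353 = 0.8079

0.808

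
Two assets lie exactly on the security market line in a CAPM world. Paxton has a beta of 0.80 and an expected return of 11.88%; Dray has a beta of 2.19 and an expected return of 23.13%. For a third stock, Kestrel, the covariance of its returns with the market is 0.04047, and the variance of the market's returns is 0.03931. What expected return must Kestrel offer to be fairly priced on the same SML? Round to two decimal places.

13.74%

MRP = (23.13% − 11.88%) / (2.19 − 0.80) = 8.0935%
R_f = 11.88% − 0.80 × 8.0935% = 5.4052%
β_Kestrel = Cov / Var(R_m) = 0.04047 / 0.03931 = 1.0295
E(R_Kestrel) = R_f + β × MRP = 5.4052% + 1.0295 × 8.0935% = 13.74%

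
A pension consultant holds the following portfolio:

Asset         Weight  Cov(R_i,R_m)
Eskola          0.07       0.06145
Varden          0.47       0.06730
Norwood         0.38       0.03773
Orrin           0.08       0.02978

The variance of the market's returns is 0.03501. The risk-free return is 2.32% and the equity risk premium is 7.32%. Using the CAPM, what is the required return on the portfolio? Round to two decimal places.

β_Eskola = 0.06145 / 0.03501 = 1.7552
β_Varden = 0.06730 / 0.03501 = 1.9223
β_Norwood = 0.03773 / 0.03501 = 1.0777
β_Orrin = 0.02978 / 0.03501 = 0.8506
β_P = Σ w_i β_i = 0.07×1.7552 + 0.47×1.9223 + 0.38×1.0777 + 0.08×0.8506 = 1.5039
E(R_P) = R_f + β_P × MRP = 2.32% + 1.5039 × 7.32% = 13.33%

13.33%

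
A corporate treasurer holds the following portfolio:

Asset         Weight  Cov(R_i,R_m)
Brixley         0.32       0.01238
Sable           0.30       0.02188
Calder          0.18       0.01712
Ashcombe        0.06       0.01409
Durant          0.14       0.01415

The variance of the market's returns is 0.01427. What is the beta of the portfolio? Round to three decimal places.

1.152

β_Brixley = 0.01238 / 0.01427 = 0.8676
β_Sable = 0.02188 / 0.01427 = 1.5333
β_Calder = 0.01712 / 0.01427 = 1.1997
β_Ashcombe = 0.01409 / 0.01427 = 0.9874
β_Durant = 0.01415 / 0.01427 = 0.9916
β_P = Σ w_i β_i = 0.32×0.8676 + 0.30×1.5333 + 0.18×1.1997 + 0.06×0.9874 + 0.14×0.9916 = 1.1516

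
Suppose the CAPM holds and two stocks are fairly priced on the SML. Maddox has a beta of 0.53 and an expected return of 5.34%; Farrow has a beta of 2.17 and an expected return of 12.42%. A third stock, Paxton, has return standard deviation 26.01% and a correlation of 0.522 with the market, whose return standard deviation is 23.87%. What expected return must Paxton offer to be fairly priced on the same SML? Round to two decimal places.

5.51%

MRP = (12.42% − 5.34%) / (2.17 − 0.53) = 4.3171%
R_f = 5.34% − 0.53 × 4.3171% = 3.0519%
β_Paxton = ρ·σ_i/σ_m = 0.522 × 26.01 / 23.87 = 0.5688
E(R_Paxton) = R_f + β × MRP = 3.0519% + 0.5688 × 4.3171% = 5.51%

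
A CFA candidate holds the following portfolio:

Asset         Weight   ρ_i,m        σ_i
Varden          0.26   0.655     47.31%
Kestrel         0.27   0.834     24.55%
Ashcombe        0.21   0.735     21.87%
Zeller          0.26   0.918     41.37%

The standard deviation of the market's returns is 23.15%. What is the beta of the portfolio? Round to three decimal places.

1.159

β_Varden = 0.655 × 47.31% / 23.15% = 1.3386
β_Kestrel = 0.834 × 24.55% / 23.15% = 0.8844
β_Ashcombe = 0.735 × 21.87% / 23.15% = 0.6944
β_Zeller = 0.918 × 41.37% / 23.15% = 1.6405
β_P = Σ w_i β_i = 0.26×1.3386 + 0.27×0.8844 + 0.21×0.6944 + 0.26×1.6405 = 1.1592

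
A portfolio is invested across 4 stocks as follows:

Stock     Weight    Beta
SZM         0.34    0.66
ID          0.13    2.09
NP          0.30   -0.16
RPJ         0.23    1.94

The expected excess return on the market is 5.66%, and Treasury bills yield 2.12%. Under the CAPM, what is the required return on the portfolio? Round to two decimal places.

7.18%

β_P = Σ w_i β_i = 0.34×0.66 + 0.13×2.09 + 0.30×-0.16 + 0.23×1.94 = 0.8943
E(R_P) = R_f + β_P × MRP = 2.12% + 0.8943 × 5.66% = 7.18%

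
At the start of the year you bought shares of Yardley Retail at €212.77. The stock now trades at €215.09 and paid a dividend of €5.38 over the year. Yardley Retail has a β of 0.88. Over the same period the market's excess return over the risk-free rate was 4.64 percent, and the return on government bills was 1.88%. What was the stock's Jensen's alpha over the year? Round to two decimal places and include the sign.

Realised HPR = (P1 + D1 − P0) / P0 = (215.09 + 5.38 − 212.77) / 212.77 = 7.70 / 212.77 = 3.6189%
CAPM required = R_f + β·MRP = 1.88% + 0.88 × 4.64% = 5.9632%
α = realised − required = 3.6189% − 5.9632% = -2.34%

-2.34%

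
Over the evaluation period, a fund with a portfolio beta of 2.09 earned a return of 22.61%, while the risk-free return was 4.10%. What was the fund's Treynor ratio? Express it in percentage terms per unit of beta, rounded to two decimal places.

Treynor = (R_P − R_f) / β_P = (22.61% − 4.10%) / 2.0900 = 18.51% / 2.0900 = 8.86%

8.86%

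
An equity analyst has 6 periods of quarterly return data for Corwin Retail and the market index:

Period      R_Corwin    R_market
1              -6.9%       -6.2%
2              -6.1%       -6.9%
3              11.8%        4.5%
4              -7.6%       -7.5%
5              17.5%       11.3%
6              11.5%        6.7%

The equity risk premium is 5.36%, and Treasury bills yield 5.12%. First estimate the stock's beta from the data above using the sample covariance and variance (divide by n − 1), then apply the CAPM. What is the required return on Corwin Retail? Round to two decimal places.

Mean R_i = (-6.9 − 6.1 + 11.8 − 7.6 + 17.5 + 11.5) / 6 = 3.3667%
Mean R_m = (-6.2 − 6.9 + 4.5 − 7.5 + 11.3 + 6.7) / 6 = 0.3167%
Σ(R_i − R̄_i)(R_m − R̄_m) = 463.3733  ⇒  Cov = 463.3733 / 5 = 92.6747
Σ(R_m − R̄_m)² = 334.5283  ⇒  Var(R_m) = 334.5283 / 5 = 66.9057
β = Cov / Var(R_m) = 92.6747 / 66.9057 = 1.3852
E(R) = R_f + β × MRP = 5.12% + 1.3852 × 5.36% = 12.54%

12.54%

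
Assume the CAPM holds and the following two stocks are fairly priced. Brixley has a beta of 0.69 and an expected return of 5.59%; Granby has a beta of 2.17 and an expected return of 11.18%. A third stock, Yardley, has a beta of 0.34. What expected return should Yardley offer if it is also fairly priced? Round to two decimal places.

MRP (SML slope) = (11.18% − 5.59%) / (2.17 − 0.69) = 5.59% / 1.48 = 3.7770%
R_f (intercept) = 5.59% − 0.69 × 3.7770% = 2.9839%
E(R_Yardley) = R_f + β × MRP = 2.9839% + 0.34 × 3.7770% = 4.27%

4.27%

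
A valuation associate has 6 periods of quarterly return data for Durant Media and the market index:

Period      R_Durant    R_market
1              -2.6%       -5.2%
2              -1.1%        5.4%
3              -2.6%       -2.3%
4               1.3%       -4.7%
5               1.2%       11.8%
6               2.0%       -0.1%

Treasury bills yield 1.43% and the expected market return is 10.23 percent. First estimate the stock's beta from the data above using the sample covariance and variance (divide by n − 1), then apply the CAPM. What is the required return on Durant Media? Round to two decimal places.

2.35%

Mean R_i = (-2.6 − 1.1 − 2.6 + 1.3 + 1.2 + 2.0) / 6 = -0.3000%
Mean R_m = (-5.2 + 5.4 − 2.3 − 4.7 + 11.8 − 0.1) / 6 = 0.8167%
Σ(R_i − R̄_i)(R_m − R̄_m) = 22.8800  ⇒  Cov = 22.8800 / 5 = 4.5760
Σ(R_m − R̄_m)² = 218.8283  ⇒  Var(R_m) = 218.8283 / 5 = 43.7657
β = Cov / Var(R_m) = 4.5760 / 43.7657 = 0.1046
MRP = 10.23% − 1.43% = 8.80%
E(R) = R_f + β × MRP = 1.43% + 0.1046 × 8.80% = 2.35%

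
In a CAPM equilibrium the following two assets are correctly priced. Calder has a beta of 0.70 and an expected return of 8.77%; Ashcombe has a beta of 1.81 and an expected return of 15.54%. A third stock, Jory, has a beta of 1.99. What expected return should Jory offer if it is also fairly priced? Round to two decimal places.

MRP (SML slope) = (15.54% − 8.77%) / (1.81 − 0.70) = 6.77% / 1.11 = 6.0991%
R_f (intercept) = 8.77% − 0.70 × 6.0991% = 4.5006%
E(R_Jory) = R_f + β × MRP = 4.5006% + 1.99 × 6.0991% = 16.64%

16.64%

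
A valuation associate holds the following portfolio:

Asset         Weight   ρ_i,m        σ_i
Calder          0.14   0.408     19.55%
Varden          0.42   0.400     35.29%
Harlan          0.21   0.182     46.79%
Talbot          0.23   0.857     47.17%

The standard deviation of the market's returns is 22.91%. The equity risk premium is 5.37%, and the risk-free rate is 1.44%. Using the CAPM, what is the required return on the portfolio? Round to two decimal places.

5.69%

β_Calder = 0.408 × 19.55% / 22.91% = 0.3482
β_Varden = 0.400 × 35.29% / 22.91% = 0.6162
β_Harlan = 0.182 × 46.79% / 22.91% = 0.3717
β_Talbot = 0.857 × 47.17% / 22.91% = 1.7645
β_P = Σ w_i β_i = 0.14×0.3482 + 0.42×0.6162 + 0.21×0.3717 + 0.23×1.7645 = 0.7914
E(R_P) = R_f + β_P × MRP = 1.44% + 0.7914 × 5.37% = 5.69%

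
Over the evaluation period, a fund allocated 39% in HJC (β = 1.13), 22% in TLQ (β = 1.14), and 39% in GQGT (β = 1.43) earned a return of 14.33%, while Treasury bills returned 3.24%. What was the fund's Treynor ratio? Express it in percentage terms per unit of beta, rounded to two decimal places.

8.88%

β_P = 0.39×1.13 + 0.22×1.14 + 0.39×1.43 = 1.2492
Treynor = (R_P − R_f) / β_P = (14.33% − 3.24%) / 1.2492 = 11.09% / 1.2492 = 8.88%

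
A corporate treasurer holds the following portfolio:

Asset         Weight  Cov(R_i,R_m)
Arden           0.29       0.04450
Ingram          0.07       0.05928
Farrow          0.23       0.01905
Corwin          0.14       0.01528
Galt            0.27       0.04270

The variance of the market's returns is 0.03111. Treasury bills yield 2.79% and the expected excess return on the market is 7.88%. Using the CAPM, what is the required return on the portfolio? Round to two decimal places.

11.68%

β_Arden = 0.04450 / 0.03111 = 1.4304
β_Ingram = 0.05928 / 0.03111 = 1.9055
β_Farrow = 0.01905 / 0.03111 = 0.6123
β_Corwin = 0.01528 / 0.03111 = 0.4912
β_Galt = 0.04270 / 0.03111 = 1.3725
β_P = Σ w_i β_i = 0.29×1.4304 + 0.07×1.9055 + 0.23×0.6123 + 0.14×0.4912 + 0.27×1.3725 = 1.1284
E(R_P) = R_f + β_P × MRP = 2.79% + 1.1284 × 7.88% = 11.68%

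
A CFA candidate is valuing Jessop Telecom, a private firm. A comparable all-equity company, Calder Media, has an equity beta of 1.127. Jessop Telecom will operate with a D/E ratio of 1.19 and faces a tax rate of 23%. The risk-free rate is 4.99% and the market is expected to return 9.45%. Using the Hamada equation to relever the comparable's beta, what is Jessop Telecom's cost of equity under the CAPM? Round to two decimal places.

β_L = β_U × [1 + (1 − t)(D/E)] = 1.127 × [1 + (1 − 0.23) × 1.19]
    = 1.127 × [1 + 0.77 × 1.19] = 1.127 × 1.9163 = 2.1597
MRP = 9.45% − 4.99% = 4.46%
E(R) = R_f + β_L × MRP = 4.99% + 2.1597 × 4.46% = 14.62%

14.62%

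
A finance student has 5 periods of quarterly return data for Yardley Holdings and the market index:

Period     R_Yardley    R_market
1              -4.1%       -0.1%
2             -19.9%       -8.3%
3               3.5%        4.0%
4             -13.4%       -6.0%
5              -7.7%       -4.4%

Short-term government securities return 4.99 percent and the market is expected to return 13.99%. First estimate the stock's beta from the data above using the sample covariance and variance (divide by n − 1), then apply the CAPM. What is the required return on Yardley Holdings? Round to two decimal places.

Mean R_i = (-4.1 − 19.9 + 3.5 − 13.4 − 7.7) / 5 = -8.3200%
Mean R_m = (-0.1 − 8.3 + 4.0 − 6.0 − 4.4) / 5 = -2.9600%
Σ(R_i − R̄_i)(R_m − R̄_m) = 170.7240  ⇒  Cov = 170.7240 / 4 = 42.6810
Σ(R_m − R̄_m)² = 96.4520  ⇒  Var(R_m) = 96.4520 / 4 = 24.1130
β = Cov / Var(R_m) = 42.6810 / 24.1130 = 1.7700
MRP = 13.99% − 4.99% = 9.00%
E(R) = R_f + β × MRP = 4.99% + 1.7700 × 9.00% = 20.92%

20.92%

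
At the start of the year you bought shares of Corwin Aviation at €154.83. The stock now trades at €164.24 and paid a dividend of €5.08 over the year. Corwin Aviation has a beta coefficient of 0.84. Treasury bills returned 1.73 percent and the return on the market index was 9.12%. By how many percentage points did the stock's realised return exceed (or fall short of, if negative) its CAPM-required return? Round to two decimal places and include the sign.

Realised HPR = (P1 + D1 − P0) / P0 = (164.24 + 5.08 − 154.83) / 154.83 = 14.49 / 154.83 = 9.3587%
MRP = 9.12% − 1.73% = 7.39%
CAPM required = R_f + β·MRP = 1.73% + 0.84 × 7.39% = 7.9376%
α = realised − required = 9.3587% − 7.9376% = +1.42%

+1.42%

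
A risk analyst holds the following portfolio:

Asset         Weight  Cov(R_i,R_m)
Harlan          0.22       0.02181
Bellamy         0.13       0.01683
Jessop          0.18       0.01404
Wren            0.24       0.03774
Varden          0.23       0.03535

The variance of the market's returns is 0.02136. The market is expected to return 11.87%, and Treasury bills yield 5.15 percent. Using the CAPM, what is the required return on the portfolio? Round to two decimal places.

13.55%

β_Harlan = 0.02181 / 0.02136 = 1.0211
β_Bellamy = 0.01683 / 0.02136 = 0.7879
β_Jessop = 0.01404 / 0.02136 = 0.6573
β_Wren = 0.03774 / 0.02136 = 1.7669
β_Varden = 0.03535 / 0.02136 = 1.6550
β_P = Σ w_i β_i = 0.22×1.0211 + 0.13×0.7879 + 0.18×0.6573 + 0.24×1.7669 + 0.23×1.6550 = 1.2501
MRP = 11.87% − 5.15% = 6.72%
E(R_P) = R_f + β_P × MRP = 5.15% + 1.2501 × 6.72% = 13.55%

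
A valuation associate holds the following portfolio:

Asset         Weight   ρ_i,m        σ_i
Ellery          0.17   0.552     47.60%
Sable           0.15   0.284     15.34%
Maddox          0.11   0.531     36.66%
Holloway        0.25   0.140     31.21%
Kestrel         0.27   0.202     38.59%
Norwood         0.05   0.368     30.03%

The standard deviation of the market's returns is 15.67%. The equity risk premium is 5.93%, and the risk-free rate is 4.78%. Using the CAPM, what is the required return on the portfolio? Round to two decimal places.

β_Ellery = 0.552 × 47.60% / 15.67% = 1.6768
β_Sable = 0.284 × 15.34% / 15.67% = 0.2780
β_Maddox = 0.531 × 36.66% / 15.67% = 1.2423
β_Holloway = 0.140 × 31.21% / 15.67% = 0.2788
β_Kestrel = 0.202 × 38.59% / 15.67% = 0.4975
β_Norwood = 0.368 × 30.03% / 15.67% = 0.7052
β_P = Σ w_i β_i = 0.17×1.6768 + 0.15×0.2780 + 0.11×1.2423 + 0.25×0.2788 + 0.27×0.4975 + 0.05×0.7052 = 0.7027
E(R_P) = R_f + β_P × MRP = 4.78% + 0.7027 × 5.93% = 8.95%

8.95%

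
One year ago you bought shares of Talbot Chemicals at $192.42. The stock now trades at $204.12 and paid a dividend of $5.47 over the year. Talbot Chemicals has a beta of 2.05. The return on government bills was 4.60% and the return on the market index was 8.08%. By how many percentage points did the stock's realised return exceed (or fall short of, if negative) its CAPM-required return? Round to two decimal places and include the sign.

-2.81%

Realised HPR = (P1 + D1 − P0) / P0 = (204.12 + 5.47 − 192.42) / 192.42 = 17.17 / 192.42 = 8.9232%
MRP = 8.08% − 4.60% = 3.48%
CAPM required = R_f + β·MRP = 4.60% + 2.05 × 3.48% = 11.7340%
α = realised − required = 8.9232% − 11.7340% = -2.81%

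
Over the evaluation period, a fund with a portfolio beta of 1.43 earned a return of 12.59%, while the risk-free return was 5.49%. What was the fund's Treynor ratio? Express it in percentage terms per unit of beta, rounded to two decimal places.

4.97%

Treynor = (R_P − R_f) / β_P = (12.59% − 5.49%) / 1.4300 = 7.10% / 1.4300 = 4.97%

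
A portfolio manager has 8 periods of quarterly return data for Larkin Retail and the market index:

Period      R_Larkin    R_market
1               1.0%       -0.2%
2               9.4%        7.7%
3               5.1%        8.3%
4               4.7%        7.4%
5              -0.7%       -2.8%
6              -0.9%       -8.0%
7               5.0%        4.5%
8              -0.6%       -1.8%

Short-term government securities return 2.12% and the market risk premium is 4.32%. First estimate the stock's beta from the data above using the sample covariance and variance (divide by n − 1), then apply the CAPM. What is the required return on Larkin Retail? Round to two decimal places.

Mean R_i = (1.0 + 9.4 + 5.1 + 4.7 − 0.7 − 0.9 + 5.0 − 0.6) / 8 = 2.8750%
Mean R_m = (-0.2 + 7.7 + 8.3 + 7.4 − 2.8 − 8.0 + 4.5 − 1.8) / 8 = 1.8875%
Σ(R_i − R̄_i)(R_m − R̄_m) = 138.6175  ⇒  Cov = 138.6175 / 7 = 19.8025
Σ(R_m − R̄_m)² = 249.8088  ⇒  Var(R_m) = 249.8088 / 7 = 35.6870
β = Cov / Var(R_m) = 19.8025 / 35.6870 = 0.5549
E(R) = R_f + β × MRP = 2.12% + 0.5549 × 4.32% = 4.52%

4.52%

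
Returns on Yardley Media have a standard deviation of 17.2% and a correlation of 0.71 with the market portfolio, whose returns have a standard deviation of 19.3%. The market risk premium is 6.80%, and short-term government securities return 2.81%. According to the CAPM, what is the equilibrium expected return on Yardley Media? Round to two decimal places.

β = ρ × σ_i / σ_m = 0.71 × 17.2% / 19.3% = 0.6327
E(R) = 2.81% + 0.6327 × 6.80% = 7.11%

7.11%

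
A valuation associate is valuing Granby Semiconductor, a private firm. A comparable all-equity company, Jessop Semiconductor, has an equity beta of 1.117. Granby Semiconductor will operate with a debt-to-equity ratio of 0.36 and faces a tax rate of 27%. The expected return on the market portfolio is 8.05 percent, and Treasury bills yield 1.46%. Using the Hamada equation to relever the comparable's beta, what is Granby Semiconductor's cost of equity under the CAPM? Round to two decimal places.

β_L = β_U × [1 + (1 − t)(D/E)] = 1.117 × [1 + (1 − 0.27) × 0.36]
    = 1.117 × [1 + 0.73 × 0.36] = 1.117 × 1.2628 = 1.4105
MRP = 8.05% − 1.46% = 6.59%
E(R) = R_f + β_L × MRP = 1.46% + 1.4105 × 6.59% = 10.76%

10.76%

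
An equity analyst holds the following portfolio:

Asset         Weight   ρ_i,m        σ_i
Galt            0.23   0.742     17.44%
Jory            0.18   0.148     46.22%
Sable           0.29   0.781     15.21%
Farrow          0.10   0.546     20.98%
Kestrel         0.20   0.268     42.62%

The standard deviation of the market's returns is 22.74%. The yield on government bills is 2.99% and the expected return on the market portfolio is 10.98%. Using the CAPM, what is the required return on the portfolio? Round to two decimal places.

β_Galt = 0.742 × 17.44% / 22.74% = 0.5691
β_Jory = 0.148 × 46.22% / 22.74% = 0.3008
β_Sable = 0.781 × 15.21% / 22.74% = 0.5224
β_Farrow = 0.546 × 20.98% / 22.74% = 0.5037
β_Kestrel = 0.268 × 42.62% / 22.74% = 0.5023
β_P = Σ w_i β_i = 0.23×0.5691 + 0.18×0.3008 + 0.29×0.5224 + 0.10×0.5037 + 0.20×0.5023 = 0.4874
MRP = 10.98% − 2.99% = 7.99%
E(R_P) = R_f + β_P × MRP = 2.99% + 0.4874 × 7.99% = 6.88%

6.88%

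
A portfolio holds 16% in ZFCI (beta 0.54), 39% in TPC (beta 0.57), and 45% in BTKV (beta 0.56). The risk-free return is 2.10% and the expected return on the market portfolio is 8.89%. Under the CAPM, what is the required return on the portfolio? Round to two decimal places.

5.91%

β_P = Σ w_i β_i = 0.16×0.54 + 0.39×0.57 + 0.45×0.56 = 0.5607
MRP = 8.89% − 2.10% = 6.79%
E(R_P) = R_f + β_P × MRP = 2.10% + 0.5607 × 6.79% = 5.91%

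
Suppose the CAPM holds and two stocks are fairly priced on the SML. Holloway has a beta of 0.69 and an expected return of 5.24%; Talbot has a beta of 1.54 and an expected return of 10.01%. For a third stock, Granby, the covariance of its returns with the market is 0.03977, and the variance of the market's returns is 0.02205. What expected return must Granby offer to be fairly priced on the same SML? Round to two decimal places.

MRP = (10.01% − 5.24%) / (1.54 − 0.69) = 5.6118%
R_f = 5.24% − 0.69 × 5.6118% = 1.3679%
β_Granby = Cov / Var(R_m) = 0.03977 / 0.02205 = 1.8036
E(R_Granby) = R_f + β × MRP = 1.3679% + 1.8036 × 5.6118% = 11.49%

11.49%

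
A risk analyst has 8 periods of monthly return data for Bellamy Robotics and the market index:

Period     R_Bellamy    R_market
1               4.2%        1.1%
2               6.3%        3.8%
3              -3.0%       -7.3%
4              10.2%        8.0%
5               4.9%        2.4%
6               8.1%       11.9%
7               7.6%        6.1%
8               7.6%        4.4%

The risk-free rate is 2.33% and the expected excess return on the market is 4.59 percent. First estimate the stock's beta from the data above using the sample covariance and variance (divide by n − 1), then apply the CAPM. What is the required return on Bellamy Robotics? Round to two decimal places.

5.35%

Mean R_i = (4.2 + 6.3 − 3.0 + 10.2 + 4.9 + 8.1 + 7.6 + 7.6) / 8 = 5.7375%
Mean R_m = (1.1 + 3.8 − 7.3 + 8.0 + 2.4 + 11.9 + 6.1 + 4.4) / 8 = 3.8000%
Σ(R_i − R̄_i)(R_m − R̄_m) = 145.5900  ⇒  Cov = 145.5900 / 7 = 20.7986
Σ(R_m − R̄_m)² = 221.3600  ⇒  Var(R_m) = 221.3600 / 7 = 31.6229
β = Cov / Var(R_m) = 20.7986 / 31.6229 = 0.6577
E(R) = R_f + β × MRP = 2.33% + 0.6577 × 4.59% = 5.35%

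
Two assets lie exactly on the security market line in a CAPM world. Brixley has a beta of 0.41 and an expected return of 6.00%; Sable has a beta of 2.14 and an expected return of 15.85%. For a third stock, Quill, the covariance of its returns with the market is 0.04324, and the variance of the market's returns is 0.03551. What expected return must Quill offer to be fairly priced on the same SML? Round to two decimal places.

10.60%

MRP = (15.85% − 6.00%) / (2.14 − 0.41) = 5.6936%
R_f = 6.00% − 0.41 × 5.6936% = 3.6656%
β_Quill = Cov / Var(R_m) = 0.04324 / 0.03551 = 1.2177
E(R_Quill) = R_f + β × MRP = 3.6656% + 1.2177 × 5.6936% = 10.60%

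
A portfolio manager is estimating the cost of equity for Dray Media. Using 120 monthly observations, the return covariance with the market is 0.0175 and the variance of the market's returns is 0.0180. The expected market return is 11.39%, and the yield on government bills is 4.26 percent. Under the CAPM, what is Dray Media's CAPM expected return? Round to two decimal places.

β = Cov(R_i, R_m) / Var(R_m) = 0.0175 / 0.0180 = 0.9722
MRP = 11.39% − 4.26% = 7.13%
E(R) = R_f + β × MRP = 4.26% + 0.9722 × 7.13% = 11.19%

11.19%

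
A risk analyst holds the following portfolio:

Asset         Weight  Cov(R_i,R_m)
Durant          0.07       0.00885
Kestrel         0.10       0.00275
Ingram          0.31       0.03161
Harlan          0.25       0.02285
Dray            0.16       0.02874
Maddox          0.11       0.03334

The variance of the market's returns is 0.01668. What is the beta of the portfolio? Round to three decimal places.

β_Durant = 0.00885 / 0.01668 = 0.5306
β_Kestrel = 0.00275 / 0.01668 = 0.1649
β_Ingram = 0.03161 / 0.01668 = 1.8951
β_Harlan = 0.02285 / 0.01668 = 1.3699
β_Dray = 0.02874 / 0.01668 = 1.7230
β_Maddox = 0.03334 / 0.01668 = 1.9988
β_P = Σ w_i β_i = 0.07×0.5306 + 0.10×0.1649 + 0.31×1.8951 + 0.25×1.3699 + 0.16×1.7230 + 0.11×1.9988 = 1.4791

1.479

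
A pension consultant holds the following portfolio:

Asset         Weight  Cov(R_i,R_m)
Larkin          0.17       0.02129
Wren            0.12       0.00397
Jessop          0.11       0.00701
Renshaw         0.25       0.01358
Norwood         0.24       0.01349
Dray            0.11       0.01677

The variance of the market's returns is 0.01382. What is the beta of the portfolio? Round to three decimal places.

0.966

β_Larkin = 0.02129 / 0.01382 = 1.5405
β_Wren = 0.00397 / 0.01382 = 0.2873
β_Jessop = 0.00701 / 0.01382 = 0.5072
β_Renshaw = 0.01358 / 0.01382 = 0.9826
β_Norwood = 0.01349 / 0.01382 = 0.9761
β_Dray = 0.01677 / 0.01382 = 1.2135
β_P = Σ w_i β_i = 0.17×1.5405 + 0.12×0.2873 + 0.11×0.5072 + 0.25×0.9826 + 0.24×0.9761 + 0.11×1.2135 = 0.9656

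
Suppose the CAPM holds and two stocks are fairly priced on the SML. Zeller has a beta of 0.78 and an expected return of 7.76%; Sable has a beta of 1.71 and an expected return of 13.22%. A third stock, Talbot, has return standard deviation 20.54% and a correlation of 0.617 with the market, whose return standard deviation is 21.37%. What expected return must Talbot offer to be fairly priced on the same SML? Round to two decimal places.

MRP = (13.22% − 7.76%) / (1.71 − 0.78) = 5.8710%
R_f = 7.76% − 0.78 × 5.8710% = 3.1806%
β_Talbot = ρ·σ_i/σ_m = 0.617 × 20.54 / 21.37 = 0.5930
E(R_Talbot) = R_f + β × MRP = 3.1806% + 0.5930 × 5.8710% = 6.66%

6.66%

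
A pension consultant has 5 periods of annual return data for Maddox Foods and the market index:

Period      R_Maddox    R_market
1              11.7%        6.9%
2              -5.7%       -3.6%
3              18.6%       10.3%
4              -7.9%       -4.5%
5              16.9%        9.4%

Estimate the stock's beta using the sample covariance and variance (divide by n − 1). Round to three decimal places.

1.755

Mean R_i = (11.7 − 5.7 + 18.6 − 7.9 + 16.9) / 5 = 6.7200%
Mean R_m = (6.9 − 3.6 + 10.3 − 4.5 + 9.4) / 5 = 3.7000%
Σ(R_i − R̄_i)(R_m − R̄_m) = 362.9200  ⇒  Cov = 362.9200 / 4 = 90.7300
Σ(R_m − R̄_m)² = 206.8200  ⇒  Var(R_m) = 206.8200 / 4 = 51.7050
β = Cov / Var(R_m) = 90.7300 / 51.7050 = 1.7548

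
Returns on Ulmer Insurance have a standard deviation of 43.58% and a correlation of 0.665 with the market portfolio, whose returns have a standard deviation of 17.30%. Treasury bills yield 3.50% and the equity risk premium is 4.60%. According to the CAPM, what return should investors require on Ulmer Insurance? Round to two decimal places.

β = ρ × σ_i / σ_m = 0.665 × 43.58% / 17.30% = 1.6752
E(R) = 3.50% + 1.6752 × 4.60% = 11.21%

11.21%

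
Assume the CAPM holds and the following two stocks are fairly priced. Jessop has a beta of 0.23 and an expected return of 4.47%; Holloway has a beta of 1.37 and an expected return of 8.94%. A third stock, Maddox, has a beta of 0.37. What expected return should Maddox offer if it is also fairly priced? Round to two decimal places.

MRP (SML slope) = (8.94% − 4.47%) / (1.37 − 0.23) = 4.47% / 1.14 = 3.9211%
R_f (intercept) = 4.47% − 0.23 × 3.9211% = 3.5681%
E(R_Maddox) = R_f + β × MRP = 3.5681% + 0.37 × 3.9211% = 5.02%

5.02%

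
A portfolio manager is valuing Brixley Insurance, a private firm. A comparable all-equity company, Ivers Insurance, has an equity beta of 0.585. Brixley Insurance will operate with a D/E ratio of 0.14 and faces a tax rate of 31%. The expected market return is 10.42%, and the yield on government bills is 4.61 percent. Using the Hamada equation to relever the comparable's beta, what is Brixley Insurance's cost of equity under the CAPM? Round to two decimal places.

β_L = β_U × [1 + (1 − t)(D/E)] = 0.585 × [1 + (1 − 0.31) × 0.14]
    = 0.585 × [1 + 0.69 × 0.14] = 0.585 × 1.0966 = 0.6415
MRP = 10.42% − 4.61% = 5.81%
E(R) = R_f + β_L × MRP = 4.61% + 0.6415 × 5.81% = 8.34%

8.34%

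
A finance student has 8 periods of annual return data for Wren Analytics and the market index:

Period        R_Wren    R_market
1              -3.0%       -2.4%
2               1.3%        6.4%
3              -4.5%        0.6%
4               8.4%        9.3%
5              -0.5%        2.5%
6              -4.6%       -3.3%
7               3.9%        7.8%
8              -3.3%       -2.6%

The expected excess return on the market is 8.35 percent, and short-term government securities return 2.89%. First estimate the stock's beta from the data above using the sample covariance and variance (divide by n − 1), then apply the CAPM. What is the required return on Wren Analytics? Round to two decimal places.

Mean R_i = (-3.0 + 1.3 − 4.5 + 8.4 − 0.5 − 4.6 + 3.9 − 3.3) / 8 = -0.2875%
Mean R_m = (-2.4 + 6.4 + 0.6 + 9.3 + 2.5 − 3.3 + 7.8 − 2.6) / 8 = 2.2875%
Σ(R_i − R̄_i)(R_m − R̄_m) = 149.1313  ⇒  Cov = 149.1313 / 7 = 21.3045
Σ(R_m − R̄_m)² = 176.4488  ⇒  Var(R_m) = 176.4488 / 7 = 25.2070
β = Cov / Var(R_m) = 21.3045 / 25.2070 = 0.8452
E(R) = R_f + β × MRP = 2.89% + 0.8452 × 8.35% = 9.95%

9.95%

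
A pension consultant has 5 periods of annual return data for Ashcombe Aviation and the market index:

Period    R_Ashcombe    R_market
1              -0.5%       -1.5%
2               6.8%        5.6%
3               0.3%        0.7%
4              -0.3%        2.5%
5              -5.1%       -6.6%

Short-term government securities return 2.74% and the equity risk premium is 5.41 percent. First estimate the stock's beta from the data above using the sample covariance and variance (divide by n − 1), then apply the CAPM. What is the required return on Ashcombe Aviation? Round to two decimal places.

Mean R_i = (-0.5 + 6.8 + 0.3 − 0.3 − 5.1) / 5 = 0.2400%
Mean R_m = (-1.5 + 5.6 + 0.7 + 2.5 − 6.6) / 5 = 0.1400%
Σ(R_i − R̄_i)(R_m − R̄_m) = 71.7820  ⇒  Cov = 71.7820 / 4 = 17.9455
Σ(R_m − R̄_m)² = 83.8120  ⇒  Var(R_m) = 83.8120 / 4 = 20.9530
β = Cov / Var(R_m) = 17.9455 / 20.9530 = 0.8565
E(R) = R_f + β × MRP = 2.74% + 0.8565 × 5.41% = 7.37%

7.37%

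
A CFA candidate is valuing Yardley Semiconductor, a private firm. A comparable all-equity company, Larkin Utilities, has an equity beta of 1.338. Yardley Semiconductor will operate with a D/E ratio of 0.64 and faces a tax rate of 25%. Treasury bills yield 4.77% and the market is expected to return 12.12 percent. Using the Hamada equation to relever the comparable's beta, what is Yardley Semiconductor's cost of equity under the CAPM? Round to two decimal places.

β_L = β_U × [1 + (1 − t)(D/E)] = 1.338 × [1 + (1 − 0.25) × 0.64]
    = 1.338 × [1 + 0.75 × 0.64] = 1.338 × 1.4800 = 1.9802
MRP = 12.12% − 4.77% = 7.35%
E(R) = R_f + β_L × MRP = 4.77% + 1.9802 × 7.35% = 19.32%

19.32%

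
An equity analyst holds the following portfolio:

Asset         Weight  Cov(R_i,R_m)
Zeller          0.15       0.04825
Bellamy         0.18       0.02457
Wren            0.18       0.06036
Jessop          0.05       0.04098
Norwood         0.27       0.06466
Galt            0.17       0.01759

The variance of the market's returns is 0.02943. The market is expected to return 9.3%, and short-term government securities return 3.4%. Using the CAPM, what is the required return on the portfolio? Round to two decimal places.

12.43%

β_Zeller = 0.04825 / 0.02943 = 1.6395
β_Bellamy = 0.02457 / 0.02943 = 0.8349
β_Wren = 0.06036 / 0.02943 = 2.0510
β_Jessop = 0.04098 / 0.02943 = 1.3925
β_Norwood = 0.06466 / 0.02943 = 2.1971
β_Galt = 0.01759 / 0.02943 = 0.5977
β_P = Σ w_i β_i = 0.15×1.6395 + 0.18×0.8349 + 0.18×2.0510 + 0.05×1.3925 + 0.27×2.1971 + 0.17×0.5977 = 1.5298
MRP = 9.3% − 3.4% = 5.90%
E(R_P) = R_f + β_P × MRP = 3.4% + 1.5298 × 5.9% = 12.43%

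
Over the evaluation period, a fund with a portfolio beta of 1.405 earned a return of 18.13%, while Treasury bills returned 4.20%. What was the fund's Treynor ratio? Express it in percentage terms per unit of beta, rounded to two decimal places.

9.91%

Treynor = (R_P − R_f) / β_P = (18.13% − 4.20%) / 1.4050 = 13.93% / 1.4050 = 9.91%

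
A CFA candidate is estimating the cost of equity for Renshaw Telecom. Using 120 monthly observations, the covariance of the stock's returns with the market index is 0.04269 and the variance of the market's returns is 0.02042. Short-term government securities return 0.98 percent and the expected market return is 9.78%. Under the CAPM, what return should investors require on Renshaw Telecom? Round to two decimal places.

β = Cov(R_i, R_m) / Var(R_m) = 0.04269 / 0.02042 = 2.0906
MRP = 9.78% − 0.98% = 8.80%
E(R) = R_f + β × MRP = 0.98% + 2.0906 × 8.80% = 19.38%

19.38%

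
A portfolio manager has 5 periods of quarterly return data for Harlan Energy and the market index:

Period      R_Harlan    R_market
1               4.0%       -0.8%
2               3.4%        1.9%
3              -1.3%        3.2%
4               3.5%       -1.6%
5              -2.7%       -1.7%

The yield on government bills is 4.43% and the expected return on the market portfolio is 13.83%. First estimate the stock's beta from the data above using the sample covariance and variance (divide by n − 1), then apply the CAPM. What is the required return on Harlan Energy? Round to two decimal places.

Mean R_i = (4.0 + 3.4 − 1.3 + 3.5 − 2.7) / 5 = 1.3800%
Mean R_m = (-0.8 + 1.9 + 3.2 − 1.6 − 1.7) / 5 = 0.2000%
Σ(R_i − R̄_i)(R_m − R̄_m) = -3.2900  ⇒  Cov = -3.2900 / 4 = -0.8225
Σ(R_m − R̄_m)² = 19.7400  ⇒  Var(R_m) = 19.7400 / 4 = 4.9350
β = Cov / Var(R_m) = -0.8225 / 4.9350 = -0.1667
MRP = 13.83% − 4.43% = 9.40%
E(R) = R_f + β × MRP = 4.43% + -0.1667 × 9.40% = 2.86%

2.86%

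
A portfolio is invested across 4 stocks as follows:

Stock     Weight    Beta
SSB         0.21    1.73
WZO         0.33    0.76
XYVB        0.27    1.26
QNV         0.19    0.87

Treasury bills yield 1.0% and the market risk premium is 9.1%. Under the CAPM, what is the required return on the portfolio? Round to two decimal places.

11.19%

β_P = Σ w_i β_i = 0.21×1.73 + 0.33×0.76 + 0.27×1.26 + 0.19×0.87 = 1.1196
E(R_P) = R_f + β_P × MRP = 1.0% + 1.1196 × 9.1% = 11.19%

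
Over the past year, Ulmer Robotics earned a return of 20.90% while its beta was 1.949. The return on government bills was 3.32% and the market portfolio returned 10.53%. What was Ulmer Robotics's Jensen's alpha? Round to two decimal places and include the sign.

Market excess return = 10.53% − 3.32% = 7.21%
CAPM benchmark = R_f + β(R_m − R_f) = 3.32% + 1.949 × 7.21% = 17.37229%
α = actual − benchmark = 20.90% − 17.37229% = +3.53%

+3.53%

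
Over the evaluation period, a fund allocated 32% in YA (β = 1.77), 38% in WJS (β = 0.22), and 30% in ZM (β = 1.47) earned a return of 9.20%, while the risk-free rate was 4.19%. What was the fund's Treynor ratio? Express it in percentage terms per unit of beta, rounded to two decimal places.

4.59%

β_P = 0.32×1.77 + 0.38×0.22 + 0.30×1.47 = 1.0910
Treynor = (R_P − R_f) / β_P = (9.20% − 4.19%) / 1.0910 = 5.01% / 1.0910 = 4.59%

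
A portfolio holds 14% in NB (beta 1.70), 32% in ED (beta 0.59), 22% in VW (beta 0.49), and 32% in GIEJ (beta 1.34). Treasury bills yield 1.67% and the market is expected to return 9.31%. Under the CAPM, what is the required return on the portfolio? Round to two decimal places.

β_P = Σ w_i β_i = 0.14×1.70 + 0.32×0.59 + 0.22×0.49 + 0.32×1.34 = 0.9634
MRP = 9.31% − 1.67% = 7.64%
E(R_P) = R_f + β_P × MRP = 1.67% + 0.9634 × 7.64% = 9.03%

9.03%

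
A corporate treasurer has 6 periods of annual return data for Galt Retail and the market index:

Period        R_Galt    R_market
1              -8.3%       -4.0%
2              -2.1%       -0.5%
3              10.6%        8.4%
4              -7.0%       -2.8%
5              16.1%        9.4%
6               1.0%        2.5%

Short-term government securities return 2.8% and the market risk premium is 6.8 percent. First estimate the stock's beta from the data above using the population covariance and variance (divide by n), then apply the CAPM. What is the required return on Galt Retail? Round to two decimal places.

14.38%

Mean R_i = (-8.3 − 2.1 + 10.6 − 7.0 + 16.1 + 1.0) / 6 = 1.7167%
Mean R_m = (-4.0 − 0.5 + 8.4 − 2.8 + 9.4 + 2.5) / 6 = 2.1667%
Σ(R_i − R̄_i)(R_m − R̄_m) = 274.4133  ⇒  Cov = 274.4133 / 6 = 45.7356
Σ(R_m − R̄_m)² = 161.0933  ⇒  Var(R_m) = 161.0933 / 6 = 26.8489
β = Cov / Var(R_m) = 45.7356 / 26.8489 = 1.7034
E(R) = R_f + β × MRP = 2.8% + 1.7034 × 6.8% = 14.38%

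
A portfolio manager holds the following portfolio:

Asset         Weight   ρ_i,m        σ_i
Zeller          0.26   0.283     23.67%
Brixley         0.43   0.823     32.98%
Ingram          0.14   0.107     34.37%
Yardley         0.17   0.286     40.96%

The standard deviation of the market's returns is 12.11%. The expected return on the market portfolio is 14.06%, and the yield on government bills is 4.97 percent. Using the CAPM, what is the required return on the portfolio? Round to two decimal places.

16.92%

β_Zeller = 0.283 × 23.67% / 12.11% = 0.5531
β_Brixley = 0.823 × 32.98% / 12.11% = 2.2413
β_Ingram = 0.107 × 34.37% / 12.11% = 0.3037
β_Yardley = 0.286 × 40.96% / 12.11% = 0.9673
β_P = Σ w_i β_i = 0.26×0.5531 + 0.43×2.2413 + 0.14×0.3037 + 0.17×0.9673 = 1.3145
MRP = 14.06% − 4.97% = 9.09%
E(R_P) = R_f + β_P × MRP = 4.97% + 1.3145 × 9.09% = 16.92%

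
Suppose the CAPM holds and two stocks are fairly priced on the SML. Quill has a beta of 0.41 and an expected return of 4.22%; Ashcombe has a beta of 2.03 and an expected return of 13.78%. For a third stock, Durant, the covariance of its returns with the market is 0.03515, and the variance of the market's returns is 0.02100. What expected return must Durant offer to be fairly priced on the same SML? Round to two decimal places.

MRP = (13.78% − 4.22%) / (2.03 − 0.41) = 5.9012%
R_f = 4.22% − 0.41 × 5.9012% = 1.8005%
β_Durant = Cov / Var(R_m) = 0.03515 / 0.02100 = 1.6738
E(R_Durant) = R_f + β × MRP = 1.8005% + 1.6738 × 5.9012% = 11.68%

11.68%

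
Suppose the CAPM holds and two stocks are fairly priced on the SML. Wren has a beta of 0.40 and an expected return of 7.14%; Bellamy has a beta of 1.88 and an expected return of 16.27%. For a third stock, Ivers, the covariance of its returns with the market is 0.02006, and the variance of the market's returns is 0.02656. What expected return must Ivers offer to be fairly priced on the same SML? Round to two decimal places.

9.33%

MRP = (16.27% − 7.14%) / (1.88 − 0.40) = 6.1689%
R_f = 7.14% − 0.40 × 6.1689% = 4.6724%
β_Ivers = Cov / Var(R_m) = 0.02006 / 0.02656 = 0.7553
E(R_Ivers) = R_f + β × MRP = 4.6724% + 0.7553 × 6.1689% = 9.33%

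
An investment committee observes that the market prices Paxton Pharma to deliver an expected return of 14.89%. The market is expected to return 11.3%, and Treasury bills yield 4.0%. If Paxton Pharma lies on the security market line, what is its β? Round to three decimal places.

1.492

MRP = 11.3% − 4.0% = 7.30%
β = (E(R) − R_f) / MRP = (14.89% − 4.0%) / 7.3% = 10.89% / 7.3% = 1.492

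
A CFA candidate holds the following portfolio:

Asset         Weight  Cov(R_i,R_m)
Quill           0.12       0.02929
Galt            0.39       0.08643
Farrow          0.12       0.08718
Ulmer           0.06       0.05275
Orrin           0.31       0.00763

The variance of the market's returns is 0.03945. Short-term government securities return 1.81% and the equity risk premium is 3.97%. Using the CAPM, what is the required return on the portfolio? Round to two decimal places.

β_Quill = 0.02929 / 0.03945 = 0.7425
β_Galt = 0.08643 / 0.03945 = 2.1909
β_Farrow = 0.08718 / 0.03945 = 2.2099
β_Ulmer = 0.05275 / 0.03945 = 1.3371
β_Orrin = 0.00763 / 0.03945 = 0.1934
β_P = Σ w_i β_i = 0.12×0.7425 + 0.39×2.1909 + 0.12×2.2099 + 0.06×1.3371 + 0.31×0.1934 = 1.3489
E(R_P) = R_f + β_P × MRP = 1.81% + 1.3489 × 3.97% = 7.17%

7.17%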